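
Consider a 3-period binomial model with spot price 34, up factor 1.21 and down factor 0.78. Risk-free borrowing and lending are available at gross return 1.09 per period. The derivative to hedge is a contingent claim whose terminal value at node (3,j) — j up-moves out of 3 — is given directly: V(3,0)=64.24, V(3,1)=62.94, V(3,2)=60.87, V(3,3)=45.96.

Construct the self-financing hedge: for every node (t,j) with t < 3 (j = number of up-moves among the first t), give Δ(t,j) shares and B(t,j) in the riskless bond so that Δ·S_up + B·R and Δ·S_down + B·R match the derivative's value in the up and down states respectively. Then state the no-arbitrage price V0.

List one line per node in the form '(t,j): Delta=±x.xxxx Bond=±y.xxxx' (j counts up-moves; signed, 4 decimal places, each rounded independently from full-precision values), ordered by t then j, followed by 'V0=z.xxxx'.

(0,0): Delta=-0.4999 Bond=60.0117
(1,0): Delta=-0.1492 Bond=56.1130
(1,1): Delta=-0.5874 Bond=69.0126
(2,0): Delta=-0.1462 Bond=61.0992
(2,1): Delta=-0.1500 Bond=61.1880
(2,2): Delta=-0.6966 Bond=80.6569
V0=43.0146

Risk-neutral probability p* = (R−d)/(u−d) = (1.09−0.78)/(1.21−0.78) = 0.7209.
At expiry t=3: V(3,0)=64.2400, V(3,1)=62.9400, V(3,2)=60.8700, V(3,3)=45.9600
  t=2,j=0: stock 20.6856 → up 25.0296 (V=62.9400), down 16.1348 (V=64.2400). Price 58.0760; hedge Δ=-0.1462, bond B=61.0992.
  t=2,j=1: stock 32.0892 → up 38.8279 (V=60.8700), down 25.0296 (V=62.9400). Price 56.3740; hedge Δ=-0.1500, bond B=61.1880.
  t=2,j=2: stock 49.7794 → up 60.2331 (V=45.9600), down 38.8279 (V=60.8700). Price 45.9825; hedge Δ=-0.6966, bond B=80.6569.
  t=1,j=0: stock 26.5200 → up 32.0892 (V=56.3740), down 20.6856 (V=58.0760). Price 52.1550; hedge Δ=-0.1492, bond B=56.1130.
  t=1,j=1: stock 41.1400 → up 49.7794 (V=45.9825), down 32.0892 (V=56.3740). Price 44.8463; hedge Δ=-0.5874, bond B=69.0126.
  t=0,j=0: stock 34.0000 → up 41.1400 (V=44.8463), down 26.5200 (V=52.1550). Price 43.0146; hedge Δ=-0.4999, bond B=60.0117.
The time-0 hedge costs 43.0146, which is the no-arbitrage price.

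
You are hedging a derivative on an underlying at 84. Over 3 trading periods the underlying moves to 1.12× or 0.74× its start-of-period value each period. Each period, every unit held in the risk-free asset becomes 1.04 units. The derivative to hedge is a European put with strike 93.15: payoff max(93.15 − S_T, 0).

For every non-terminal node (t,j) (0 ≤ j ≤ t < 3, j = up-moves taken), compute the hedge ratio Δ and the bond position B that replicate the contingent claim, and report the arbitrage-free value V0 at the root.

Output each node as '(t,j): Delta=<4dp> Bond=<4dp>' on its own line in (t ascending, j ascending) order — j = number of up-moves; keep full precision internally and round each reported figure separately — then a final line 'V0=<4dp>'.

Since d<R<u, set p* = (R−d)/(u−d) = 0.7895; price each node as the discounted p*-expectation of its children.
At expiry t=3: V(3,0)=59.1112, V(3,1)=41.6318, V(3,2)=15.1765, V(3,3)=0.0000
  t=2,j=0: stock 45.9984 → up 51.5182 (V=41.6318), down 34.0388 (V=59.1112). Price 43.5689; hedge Δ=-1.0000, bond B=89.5673.
  t=2,j=1: stock 69.6192 → up 77.9735 (V=15.1765), down 51.5182 (V=41.6318). Price 19.9481; hedge Δ=-1.0000, bond B=89.5673.
  t=2,j=2: stock 105.3696 → up 118.0140 (V=0.0000), down 77.9735 (V=15.1765). Price 3.0722; hedge Δ=-0.3790, bond B=43.0103.
  t=1,j=0: stock 62.1600 → up 69.6192 (V=19.9481), down 45.9984 (V=43.5689). Price 23.9624; hedge Δ=-1.0000, bond B=86.1224.
  t=1,j=1: stock 94.0800 → up 105.3696 (V=3.0722), down 69.6192 (V=19.9481). Price 6.3702; hedge Δ=-0.4720, bond B=50.7806.
  t=0,j=0: stock 84.0000 → up 94.0800 (V=6.3702), down 62.1600 (V=23.9624). Price 9.6864; hedge Δ=-0.5511, bond B=55.9817.
Root portfolio cost Δ·84+B reproduces V0=9.6864.

(0,0): Delta=-0.5511 Bond=55.9817
(1,0): Delta=-1.0000 Bond=86.1224
(1,1): Delta=-0.4720 Bond=50.7806
(2,0): Delta=-1.0000 Bond=89.5673
(2,1): Delta=-1.0000 Bond=89.5673
(2,2): Delta=-0.3790 Bond=43.0103
V0=9.6864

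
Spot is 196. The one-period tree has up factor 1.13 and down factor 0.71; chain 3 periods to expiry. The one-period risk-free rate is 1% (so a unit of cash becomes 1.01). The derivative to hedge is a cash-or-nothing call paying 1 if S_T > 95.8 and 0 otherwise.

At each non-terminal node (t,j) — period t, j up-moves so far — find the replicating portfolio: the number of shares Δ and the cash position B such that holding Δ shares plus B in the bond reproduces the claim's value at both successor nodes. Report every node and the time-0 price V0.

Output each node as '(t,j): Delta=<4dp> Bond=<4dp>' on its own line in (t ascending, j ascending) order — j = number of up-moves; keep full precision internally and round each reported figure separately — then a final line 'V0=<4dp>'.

Since d<R<u, set p* = (R−d)/(u−d) = 0.7143; price each node as the discounted p*-expectation of its children.
Terminal payoffs: V(3,0)=0.0000, V(3,1)=1.0000, V(3,2)=1.0000, V(3,3)=1.0000
  t=2,j=0: stock 98.8036 → up 111.6481 (V=1.0000), down 70.1506 (V=0.0000). Price 0.7072; hedge Δ=0.0241, bond B=-1.6737.
  t=2,j=1: stock 157.2508 → up 177.6934 (V=1.0000), down 111.6481 (V=1.0000). Price 0.9901; hedge Δ=0.0000, bond B=0.9901.
  t=2,j=2: stock 250.2724 → up 282.8078 (V=1.0000), down 177.6934 (V=1.0000). Price 0.9901; hedge Δ=0.0000, bond B=0.9901.
  t=1,j=0: stock 139.1600 → up 157.2508 (V=0.9901), down 98.8036 (V=0.7072). Price 0.9003; hedge Δ=0.0048, bond B=0.2267.
  t=1,j=1: stock 221.4800 → up 250.2724 (V=0.9901), down 157.2508 (V=0.9901). Price 0.9803; hedge Δ=0.0000, bond B=0.9803.
  t=0,j=0: stock 196.0000 → up 221.4800 (V=0.9803), down 139.1600 (V=0.9003). Price 0.9480; hedge Δ=0.0010, bond B=0.7574.
Each (Δ,B) replicates both successor values, so the strategy is self-financing and V0 is arbitrage-free.

(0,0): Delta=0.0010 Bond=0.7574
(1,0): Delta=0.0048 Bond=0.2267
(1,1): Delta=0.0000 Bond=0.9803
(2,0): Delta=0.0241 Bond=-1.6737
(2,1): Delta=0.0000 Bond=0.9901
(2,2): Delta=0.0000 Bond=0.9901
V0=0.9480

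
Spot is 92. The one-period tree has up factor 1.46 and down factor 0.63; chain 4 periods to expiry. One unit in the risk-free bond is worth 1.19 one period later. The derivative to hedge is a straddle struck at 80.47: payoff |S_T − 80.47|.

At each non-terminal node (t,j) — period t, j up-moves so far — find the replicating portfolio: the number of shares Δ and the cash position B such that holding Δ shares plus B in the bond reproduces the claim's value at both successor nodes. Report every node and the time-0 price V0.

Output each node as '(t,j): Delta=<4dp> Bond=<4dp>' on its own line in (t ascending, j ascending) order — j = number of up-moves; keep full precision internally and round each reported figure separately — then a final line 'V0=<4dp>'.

The replicating-portfolio and risk-neutral prices coincide; use p* = (1.19−0.63)/(1.46−0.63) = 0.6747 for the latter.
Terminal values V(4,·): V(4,0)=65.9773, V(4,1)=46.8837, V(4,2)=2.6351, V(4,3)=99.9094, V(4,4)=337.5521
  t=3,j=0: stock 23.0043 → up 33.5863 (V=46.8837), down 14.4927 (V=65.9773). Price 44.6175; hedge Δ=-1.0000, bond B=67.6218.
  t=3,j=1: stock 53.3116 → up 77.8349 (V=2.6351), down 33.5863 (V=46.8837). Price 14.3102; hedge Δ=-1.0000, bond B=67.6218.
  t=3,j=2: stock 123.5475 → up 180.3794 (V=99.9094), down 77.8349 (V=2.6351). Price 57.3663; hedge Δ=0.9486, bond B=-59.8317.
  t=3,j=3: stock 286.3165 → up 418.0221 (V=337.5521), down 180.3794 (V=99.9094). Price 218.6947; hedge Δ=1.0000, bond B=-67.6218.
  t=2,j=0: stock 36.5148 → up 53.3116 (V=14.3102), down 23.0043 (V=44.6175). Price 20.3103; hedge Δ=-1.0000, bond B=56.8251.
  t=2,j=1: stock 84.6216 → up 123.5475 (V=57.3663), down 53.3116 (V=14.3102). Price 36.4371; hedge Δ=0.6130, bond B=-15.4377.
  t=2,j=2: stock 196.1072 → up 286.3165 (V=218.6947), down 123.5475 (V=57.3663). Price 139.6759; hedge Δ=0.9911, bond B=-54.6955.
  t=1,j=0: stock 57.9600 → up 84.6216 (V=36.4371), down 36.5148 (V=20.3103). Price 26.2109; hedge Δ=0.3352, bond B=6.7811.
  t=1,j=1: stock 134.3200 → up 196.1072 (V=139.6759), down 84.6216 (V=36.4371). Price 89.1531; hedge Δ=0.9260, bond B=-35.2310.
  t=0,j=0: stock 92.0000 → up 134.3200 (V=89.1531), down 57.9600 (V=26.2109). Price 57.7126; hedge Δ=0.8243, bond B=-18.1214.
Root portfolio cost Δ·92+B reproduces V0=57.7126.

(0,0): Delta=0.8243 Bond=-18.1214
(1,0): Delta=0.3352 Bond=6.7811
(1,1): Delta=0.9260 Bond=-35.2310
(2,0): Delta=-1.0000 Bond=56.8251
(2,1): Delta=0.6130 Bond=-15.4377
(2,2): Delta=0.9911 Bond=-54.6955
(3,0): Delta=-1.0000 Bond=67.6218
(3,1): Delta=-1.0000 Bond=67.6218
(3,2): Delta=0.9486 Bond=-59.8317
(3,3): Delta=1.0000 Bond=-67.6218
V0=57.7126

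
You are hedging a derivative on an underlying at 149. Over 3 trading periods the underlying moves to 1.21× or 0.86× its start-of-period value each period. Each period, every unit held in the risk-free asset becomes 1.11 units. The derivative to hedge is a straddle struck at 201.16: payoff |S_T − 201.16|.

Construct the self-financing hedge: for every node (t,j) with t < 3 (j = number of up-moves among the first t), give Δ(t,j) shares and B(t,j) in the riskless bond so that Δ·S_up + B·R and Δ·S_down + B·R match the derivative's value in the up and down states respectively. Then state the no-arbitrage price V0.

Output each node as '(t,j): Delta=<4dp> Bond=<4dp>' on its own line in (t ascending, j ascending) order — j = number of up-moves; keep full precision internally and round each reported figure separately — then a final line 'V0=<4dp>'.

(0,0): Delta=-0.0026 Bond=31.9500
(1,0): Delta=-1.0000 Bond=163.2660
(1,1): Delta=0.2809 Bond=-15.6561
(2,0): Delta=-1.0000 Bond=181.2252
(2,1): Delta=-1.0000 Bond=181.2252
(2,2): Delta=0.6451 Bond=-96.8197
V0=31.5564

No-arbitrage ⇒ martingale measure with p* = (R−d)/(u−d) = 0.7143.
Payoff layer (t=3): V(3,0)=106.3877, V(3,1)=67.8175, V(3,2)=13.5502, V(3,3)=62.8026
Node (2,0) S=110.2004: V=(p*·67.8175+(1−p*)·106.3877)/1.11=71.0248; Δ=(67.8175−106.3877)/(133.3425−94.7723)=-1.0000; B=V−Δ·S=181.2252
Node (2,1) S=155.0494: V=(p*·13.5502+(1−p*)·67.8175)/1.11=26.1758; Δ=(13.5502−67.8175)/(187.6098−133.3425)=-1.0000; B=V−Δ·S=181.2252
Node (2,2) S=218.1509: V=(p*·62.8026+(1−p*)·13.5502)/1.11=43.9013; Δ=(62.8026−13.5502)/(263.9626−187.6098)=0.6451; B=V−Δ·S=-96.8197
Node (1,0) S=128.1400: V=(p*·26.1758+(1−p*)·71.0248)/1.11=35.1260; Δ=(26.1758−71.0248)/(155.0494−110.2004)=-1.0000; B=V−Δ·S=163.2660
Node (1,1) S=180.2900: V=(p*·43.9013+(1−p*)·26.1758)/1.11=34.9882; Δ=(43.9013−26.1758)/(218.1509−155.0494)=0.2809; B=V−Δ·S=-15.6561
Node (0,0) S=149.0000: V=(p*·34.9882+(1−p*)·35.1260)/1.11=31.5564; Δ=(34.9882−35.1260)/(180.2900−128.1400)=-0.0026; B=V−Δ·S=31.9500
The time-0 hedge costs 31.5564, which is the no-arbitrage price.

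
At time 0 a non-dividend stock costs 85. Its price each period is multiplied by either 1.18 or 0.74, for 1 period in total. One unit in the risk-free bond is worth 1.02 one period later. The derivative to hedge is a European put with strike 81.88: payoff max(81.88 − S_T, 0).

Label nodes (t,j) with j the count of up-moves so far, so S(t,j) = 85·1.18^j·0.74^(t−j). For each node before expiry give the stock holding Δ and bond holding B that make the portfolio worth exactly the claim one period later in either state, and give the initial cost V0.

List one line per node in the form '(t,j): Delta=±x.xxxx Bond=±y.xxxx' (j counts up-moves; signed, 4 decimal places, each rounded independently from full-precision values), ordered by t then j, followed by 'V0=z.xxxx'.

(0,0): Delta=-0.5075 Bond=49.9029
V0=6.7665

Risk-neutral probability p* = (R−d)/(u−d) = (1.02−0.74)/(1.18−0.74) = 0.6364.
Payoff layer (t=1): V(1,0)=18.9800, V(1,1)=0.0000
Node (0,0) S=85.0000: V=(p*·0.0000+(1−p*)·18.9800)/1.02=6.7665; Δ=(0.0000−18.9800)/(100.3000−62.9000)=-0.5075; B=V−Δ·S=49.9029
The time-0 hedge costs 6.7665, which is the no-arbitrage price.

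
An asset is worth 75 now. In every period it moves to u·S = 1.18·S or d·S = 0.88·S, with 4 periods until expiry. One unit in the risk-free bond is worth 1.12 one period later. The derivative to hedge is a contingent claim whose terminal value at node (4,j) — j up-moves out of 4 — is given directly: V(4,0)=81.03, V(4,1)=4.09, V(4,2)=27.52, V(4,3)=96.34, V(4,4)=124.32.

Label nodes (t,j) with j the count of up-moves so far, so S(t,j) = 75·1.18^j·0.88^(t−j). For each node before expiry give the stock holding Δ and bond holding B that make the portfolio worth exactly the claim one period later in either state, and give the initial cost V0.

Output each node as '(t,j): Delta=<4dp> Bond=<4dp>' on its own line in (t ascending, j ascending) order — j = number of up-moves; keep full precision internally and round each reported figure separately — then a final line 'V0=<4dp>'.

Risk-neutral probability p* = (R−d)/(u−d) = (1.12−0.88)/(1.18−0.88) = 0.8000.
At expiry t=4: V(4,0)=81.0300, V(4,1)=4.0900, V(4,2)=27.5200, V(4,3)=96.3400, V(4,4)=124.3200
  t=3,j=0: stock 51.1104 → up 60.3103 (V=4.0900), down 44.9772 (V=81.0300). Price 17.3911; hedge Δ=-5.0179, bond B=273.8577.
  t=3,j=1: stock 68.5344 → up 80.8706 (V=27.5200), down 60.3103 (V=4.0900). Price 20.3875; hedge Δ=1.1396, bond B=-57.7125.
  t=3,j=2: stock 91.8984 → up 108.4401 (V=96.3400), down 80.8706 (V=27.5200). Price 73.7286; hedge Δ=2.4962, bond B=-155.6714.
  t=3,j=3: stock 123.2274 → up 145.4083 (V=124.3200), down 108.4401 (V=96.3400). Price 106.0036; hedge Δ=0.7569, bond B=12.7369.
  t=2,j=0: stock 58.0800 → up 68.5344 (V=20.3875), down 51.1104 (V=17.3911). Price 17.6680; hedge Δ=0.1720, bond B=7.6800.
  t=2,j=1: stock 77.8800 → up 91.8984 (V=73.7286), down 68.5344 (V=20.3875). Price 56.3039; hedge Δ=2.2830, bond B=-121.4997.
  t=2,j=2: stock 104.4300 → up 123.2274 (V=106.0036), down 91.8984 (V=73.7286). Price 88.8827; hedge Δ=1.0302, bond B=-18.7007.
  t=1,j=0: stock 66.0000 → up 77.8800 (V=56.3039), down 58.0800 (V=17.6680). Price 43.3721; hedge Δ=1.9513, bond B=-85.4141.
  t=1,j=1: stock 88.5000 → up 104.4300 (V=88.8827), down 77.8800 (V=56.3039). Price 73.5419; hedge Δ=1.2271, bond B=-35.0540.
  t=0,j=0: stock 75.0000 → up 88.5000 (V=73.5419), down 66.0000 (V=43.3721). Price 60.2749; hedge Δ=1.3409, bond B=-40.2911.
The time-0 hedge costs 60.2749, which is the no-arbitrage price.

(0,0): Delta=1.3409 Bond=-40.2911
(1,0): Delta=1.9513 Bond=-85.4141
(1,1): Delta=1.2271 Bond=-35.0540
(2,0): Delta=0.1720 Bond=7.6800
(2,1): Delta=2.2830 Bond=-121.4997
(2,2): Delta=1.0302 Bond=-18.7007
(3,0): Delta=-5.0179 Bond=273.8577
(3,1): Delta=1.1396 Bond=-57.7125
(3,2): Delta=2.4962 Bond=-155.6714
(3,3): Delta=0.7569 Bond=12.7369
V0=60.2749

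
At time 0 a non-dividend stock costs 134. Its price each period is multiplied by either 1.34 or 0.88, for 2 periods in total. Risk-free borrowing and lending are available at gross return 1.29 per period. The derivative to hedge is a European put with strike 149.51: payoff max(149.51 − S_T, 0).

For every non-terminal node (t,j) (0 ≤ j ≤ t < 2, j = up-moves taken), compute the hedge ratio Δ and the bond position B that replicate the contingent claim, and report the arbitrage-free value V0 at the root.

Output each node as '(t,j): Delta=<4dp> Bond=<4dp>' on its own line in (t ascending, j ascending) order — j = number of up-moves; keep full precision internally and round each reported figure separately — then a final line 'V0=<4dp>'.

Risk-neutral probability p* = (R−d)/(u−d) = (1.29−0.88)/(1.34−0.88) = 0.8913.
Terminal values V(2,·): V(2,0)=45.7404, V(2,1)=0.0000, V(2,2)=0.0000
(1,0): S=117.9200. Δ = (V_up−V_dn)/(S_up−S_dn) = (0.0000−45.7404)/(158.0128−103.7696) = -0.8432. V = [p*·0.0000 + (1−p*)·45.7404]/1.29 = 3.8541. B = V − Δ·S = 103.2897.
(1,1): S=179.5600. Δ = (V_up−V_dn)/(S_up−S_dn) = (0.0000−0.0000)/(240.6104−158.0128) = 0.0000. V = [p*·0.0000 + (1−p*)·0.0000]/1.29 = 0.0000. B = V − Δ·S = 0.0000.
(0,0): S=134.0000. Δ = (V_up−V_dn)/(S_up−S_dn) = (0.0000−3.8541)/(179.5600−117.9200) = -0.0625. V = [p*·0.0000 + (1−p*)·3.8541]/1.29 = 0.3247. B = V − Δ·S = 8.7032.
Check: Δ(0,0)·S0 + B(0,0) = 0.3247 = V0.

(0,0): Delta=-0.0625 Bond=8.7032
(1,0): Delta=-0.8432 Bond=103.2897
(1,1): Delta=0.0000 Bond=0.0000
V0=0.3247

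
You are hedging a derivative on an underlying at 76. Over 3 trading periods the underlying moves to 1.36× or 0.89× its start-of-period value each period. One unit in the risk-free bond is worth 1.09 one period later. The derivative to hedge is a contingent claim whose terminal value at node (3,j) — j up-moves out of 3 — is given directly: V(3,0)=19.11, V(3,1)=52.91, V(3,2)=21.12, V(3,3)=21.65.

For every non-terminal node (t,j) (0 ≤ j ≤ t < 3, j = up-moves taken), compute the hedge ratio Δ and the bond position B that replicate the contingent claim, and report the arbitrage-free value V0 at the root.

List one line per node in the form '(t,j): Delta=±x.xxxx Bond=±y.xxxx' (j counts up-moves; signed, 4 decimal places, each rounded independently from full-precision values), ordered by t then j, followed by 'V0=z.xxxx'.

(0,0): Delta=-0.1011 Bond=34.0737
(1,0): Delta=0.1700 Bond=18.8038
(1,1): Delta=-0.3406 Bond=61.8947
(2,0): Delta=1.1946 Bond=-41.1874
(2,1): Delta=-0.7353 Bond=103.7689
(2,2): Delta=0.0080 Bond=18.4554
V0=26.3876

The replicating-portfolio and risk-neutral prices coincide; use p* = (1.09−0.89)/(1.36−0.89) = 0.4255 for the latter.
At expiry t=3: V(3,0)=19.1100, V(3,1)=52.9100, V(3,2)=21.1200, V(3,3)=21.6500
  t=2,j=0: stock 60.1996 → up 81.8715 (V=52.9100), down 53.5776 (V=19.1100). Price 30.7275; hedge Δ=1.1946, bond B=-41.1874.
  t=2,j=1: stock 91.9904 → up 125.1069 (V=21.1200), down 81.8715 (V=52.9100). Price 36.1306; hedge Δ=-0.7353, bond B=103.7689.
  t=2,j=2: stock 140.5696 → up 191.1747 (V=21.6500), down 125.1069 (V=21.1200). Price 19.5831; hedge Δ=0.0080, bond B=18.4554.
  t=1,j=0: stock 67.6400 → up 91.9904 (V=36.1306), down 60.1996 (V=30.7275). Price 30.2997; hedge Δ=0.1700, bond B=18.8038.
  t=1,j=1: stock 103.3600 → up 140.5696 (V=19.5831), down 91.9904 (V=36.1306). Price 26.6872; hedge Δ=-0.3406, bond B=61.8947.
  t=0,j=0: stock 76.0000 → up 103.3600 (V=26.6872), down 67.6400 (V=30.2997). Price 26.3876; hedge Δ=-0.1011, bond B=34.0737.
Each (Δ,B) replicates both successor values, so the strategy is self-financing and V0 is arbitrage-free.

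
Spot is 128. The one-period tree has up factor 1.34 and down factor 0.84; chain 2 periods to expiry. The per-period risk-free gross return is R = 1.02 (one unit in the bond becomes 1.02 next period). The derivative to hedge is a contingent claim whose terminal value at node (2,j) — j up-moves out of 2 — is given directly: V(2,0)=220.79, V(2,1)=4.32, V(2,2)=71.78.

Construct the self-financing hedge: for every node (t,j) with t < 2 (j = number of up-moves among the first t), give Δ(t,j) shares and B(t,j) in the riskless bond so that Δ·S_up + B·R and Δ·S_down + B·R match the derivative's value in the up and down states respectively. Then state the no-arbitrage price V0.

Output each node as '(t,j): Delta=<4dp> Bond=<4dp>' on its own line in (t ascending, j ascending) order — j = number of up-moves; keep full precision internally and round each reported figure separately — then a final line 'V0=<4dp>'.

(0,0): Delta=-1.7502 Bond=321.8085
(1,0): Delta=-4.0266 Bond=572.9996
(1,1): Delta=0.7866 Bond=-106.8753
V0=97.7787

The replicating-portfolio and risk-neutral prices coincide; use p* = (1.02−0.84)/(1.34−0.84) = 0.3600 for the latter.
Terminal payoffs: V(2,0)=220.7900, V(2,1)=4.3200, V(2,2)=71.7800
  t=1,j=0: stock 107.5200 → up 144.0768 (V=4.3200), down 90.3168 (V=220.7900). Price 140.0596; hedge Δ=-4.0266, bond B=572.9996.
  t=1,j=1: stock 171.5200 → up 229.8368 (V=71.7800), down 144.0768 (V=4.3200). Price 28.0447; hedge Δ=0.7866, bond B=-106.8753.
  t=0,j=0: stock 128.0000 → up 171.5200 (V=28.0447), down 107.5200 (V=140.0596). Price 97.7787; hedge Δ=-1.7502, bond B=321.8085.
Root portfolio cost Δ·128+B reproduces V0=97.7787.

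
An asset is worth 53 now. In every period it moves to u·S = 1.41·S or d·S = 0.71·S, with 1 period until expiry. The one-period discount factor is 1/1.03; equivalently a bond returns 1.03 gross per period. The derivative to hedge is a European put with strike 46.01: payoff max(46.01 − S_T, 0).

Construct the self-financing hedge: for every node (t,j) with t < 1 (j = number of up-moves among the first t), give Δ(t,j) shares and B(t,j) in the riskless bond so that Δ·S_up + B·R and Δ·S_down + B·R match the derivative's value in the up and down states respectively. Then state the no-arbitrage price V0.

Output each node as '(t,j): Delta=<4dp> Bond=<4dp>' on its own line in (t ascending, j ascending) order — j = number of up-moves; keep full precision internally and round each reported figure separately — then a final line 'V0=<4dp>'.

Under the risk-neutral measure, an up-move has probability p* = (R−d)/(u−d) = 0.4571 and values discount at R = 1.03.
Terminal values V(1,·): V(1,0)=8.3800, V(1,1)=0.0000
  t=0,j=0: stock 53.0000 → up 74.7300 (V=0.0000), down 37.6300 (V=8.3800). Price 4.4166; hedge Δ=-0.2259, bond B=16.3881.
Each (Δ,B) replicates both successor values, so the strategy is self-financing and V0 is arbitrage-free.

(0,0): Delta=-0.2259 Bond=16.3881
V0=4.4166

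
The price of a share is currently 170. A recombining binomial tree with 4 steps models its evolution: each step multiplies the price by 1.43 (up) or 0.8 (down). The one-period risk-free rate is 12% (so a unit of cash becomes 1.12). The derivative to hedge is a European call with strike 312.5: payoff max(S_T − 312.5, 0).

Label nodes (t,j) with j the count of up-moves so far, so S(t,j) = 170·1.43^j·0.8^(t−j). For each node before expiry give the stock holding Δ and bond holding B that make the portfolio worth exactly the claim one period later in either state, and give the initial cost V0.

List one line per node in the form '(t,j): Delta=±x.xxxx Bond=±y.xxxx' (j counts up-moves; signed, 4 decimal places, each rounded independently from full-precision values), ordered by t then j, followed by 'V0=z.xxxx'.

Risk-neutral probability p* = (R−d)/(u−d) = (1.12−0.8)/(1.43−0.8) = 0.5079.
Payoff layer (t=4): V(4,0)=0.0000, V(4,1)=0.0000, V(4,2)=0.0000, V(4,3)=85.1922, V(4,4)=398.3747
  t=3,j=0: stock 87.0400 → up 124.4672 (V=0.0000), down 69.6320 (V=0.0000). Price 0.0000; hedge Δ=0.0000, bond B=0.0000.
  t=3,j=1: stock 155.5840 → up 222.4851 (V=0.0000), down 124.4672 (V=0.0000). Price 0.0000; hedge Δ=0.0000, bond B=0.0000.
  t=3,j=2: stock 278.1064 → up 397.6922 (V=85.1922), down 222.4851 (V=0.0000). Price 38.6359; hedge Δ=0.4862, bond B=-96.5897.
  t=3,j=3: stock 497.1152 → up 710.8747 (V=398.3747), down 397.6922 (V=85.1922). Price 218.0973; hedge Δ=1.0000, bond B=-279.0179.
  t=2,j=0: stock 108.8000 → up 155.5840 (V=0.0000), down 87.0400 (V=0.0000). Price 0.0000; hedge Δ=0.0000, bond B=0.0000.
  t=2,j=1: stock 194.4800 → up 278.1064 (V=38.6359), down 155.5840 (V=0.0000). Price 17.5219; hedge Δ=0.3153, bond B=-43.8049.
  t=2,j=2: stock 347.6330 → up 497.1152 (V=218.0973), down 278.1064 (V=38.6359). Price 115.8847; hedge Δ=0.8194, bond B=-168.9747.
  t=1,j=0: stock 136.0000 → up 194.4800 (V=17.5219), down 108.8000 (V=0.0000). Price 7.9465; hedge Δ=0.2045, bond B=-19.8662.
  t=1,j=1: stock 243.1000 → up 347.6330 (V=115.8847), down 194.4800 (V=17.5219). Price 60.2536; hedge Δ=0.6423, bond B=-95.8778.
  t=0,j=0: stock 170.0000 → up 243.1000 (V=60.2536), down 136.0000 (V=7.9465). Price 30.8171; hedge Δ=0.4884, bond B=-52.2101.
Root portfolio cost Δ·170+B reproduces V0=30.8171.

(0,0): Delta=0.4884 Bond=-52.2101
(1,0): Delta=0.2045 Bond=-19.8662
(1,1): Delta=0.6423 Bond=-95.8778
(2,0): Delta=0.0000 Bond=0.0000
(2,1): Delta=0.3153 Bond=-43.8049
(2,2): Delta=0.8194 Bond=-168.9747
(3,0): Delta=0.0000 Bond=0.0000
(3,1): Delta=0.0000 Bond=0.0000
(3,2): Delta=0.4862 Bond=-96.5897
(3,3): Delta=1.0000 Bond=-279.0179
V0=30.8171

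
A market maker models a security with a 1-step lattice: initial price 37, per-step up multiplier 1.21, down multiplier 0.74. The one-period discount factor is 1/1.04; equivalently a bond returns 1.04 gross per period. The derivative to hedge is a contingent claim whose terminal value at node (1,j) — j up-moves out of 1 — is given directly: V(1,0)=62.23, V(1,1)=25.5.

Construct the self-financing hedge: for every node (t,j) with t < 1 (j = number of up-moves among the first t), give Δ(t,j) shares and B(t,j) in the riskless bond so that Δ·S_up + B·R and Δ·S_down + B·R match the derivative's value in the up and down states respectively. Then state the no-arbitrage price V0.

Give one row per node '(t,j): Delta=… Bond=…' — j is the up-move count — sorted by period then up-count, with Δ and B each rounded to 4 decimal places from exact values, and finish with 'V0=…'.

Since d<R<u, set p* = (R−d)/(u−d) = 0.6383; price each node as the discounted p*-expectation of its children.
Terminal values V(1,·): V(1,0)=62.2300, V(1,1)=25.5000
  t=0,j=0: stock 37.0000 → up 44.7700 (V=25.5000), down 27.3800 (V=62.2300). Price 37.2936; hedge Δ=-2.1121, bond B=115.4425.
The time-0 hedge costs 37.2936, which is the no-arbitrage price.

(0,0): Delta=-2.1121 Bond=115.4425
V0=37.2936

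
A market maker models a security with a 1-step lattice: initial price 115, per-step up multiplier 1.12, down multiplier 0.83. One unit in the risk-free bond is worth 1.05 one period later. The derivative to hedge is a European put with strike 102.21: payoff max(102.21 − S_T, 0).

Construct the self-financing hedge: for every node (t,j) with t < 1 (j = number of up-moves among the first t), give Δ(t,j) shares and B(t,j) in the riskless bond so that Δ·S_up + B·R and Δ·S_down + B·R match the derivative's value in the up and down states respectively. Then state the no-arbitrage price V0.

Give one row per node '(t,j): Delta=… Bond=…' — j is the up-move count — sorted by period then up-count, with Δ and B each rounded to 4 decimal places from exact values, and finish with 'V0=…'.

(0,0): Delta=-0.2027 Bond=24.8644
V0=1.5540

Risk-neutral probability p* = (R−d)/(u−d) = (1.05−0.83)/(1.12−0.83) = 0.7586.
At expiry t=1: V(1,0)=6.7600, V(1,1)=0.0000
  t=0,j=0: stock 115.0000 → up 128.8000 (V=0.0000), down 95.4500 (V=6.7600). Price 1.5540; hedge Δ=-0.2027, bond B=24.8644.
Self-financing check: at every node Δ·S+B equals the discounted successor values.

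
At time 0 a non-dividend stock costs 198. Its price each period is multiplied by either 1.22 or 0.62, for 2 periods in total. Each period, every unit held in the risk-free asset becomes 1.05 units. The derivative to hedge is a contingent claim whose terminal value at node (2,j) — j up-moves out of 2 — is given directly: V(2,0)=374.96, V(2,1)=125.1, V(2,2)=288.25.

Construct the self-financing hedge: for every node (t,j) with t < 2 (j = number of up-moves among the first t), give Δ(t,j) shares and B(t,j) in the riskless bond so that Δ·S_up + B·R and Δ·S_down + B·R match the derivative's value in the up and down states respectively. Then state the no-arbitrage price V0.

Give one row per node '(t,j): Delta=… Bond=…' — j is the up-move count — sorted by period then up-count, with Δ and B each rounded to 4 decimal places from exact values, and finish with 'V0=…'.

Risk-neutral probability p* = (R−d)/(u−d) = (1.05−0.62)/(1.22−0.62) = 0.7167.
Terminal payoffs: V(2,0)=374.9600, V(2,1)=125.1000, V(2,2)=288.2500
(1,0): S=122.7600. Δ = (V_up−V_dn)/(S_up−S_dn) = (125.1000−374.9600)/(149.7672−76.1112) = -3.3923. V = [p*·125.1000 + (1−p*)·374.9600]/1.05 = 186.5654. B = V − Δ·S = 602.9987.
(1,1): S=241.5600. Δ = (V_up−V_dn)/(S_up−S_dn) = (288.2500−125.1000)/(294.7032−149.7672) = 1.1257. V = [p*·288.2500 + (1−p*)·125.1000]/1.05 = 230.4992. B = V − Δ·S = -41.4175.
(0,0): S=198.0000. Δ = (V_up−V_dn)/(S_up−S_dn) = (230.4992−186.5654)/(241.5600−122.7600) = 0.3698. V = [p*·230.4992 + (1−p*)·186.5654]/1.05 = 207.6679. B = V − Δ·S = 134.4449.
Root portfolio cost Δ·198+B reproduces V0=207.6679.

(0,0): Delta=0.3698 Bond=134.4449
(1,0): Delta=-3.3923 Bond=602.9987
(1,1): Delta=1.1257 Bond=-41.4175
V0=207.6679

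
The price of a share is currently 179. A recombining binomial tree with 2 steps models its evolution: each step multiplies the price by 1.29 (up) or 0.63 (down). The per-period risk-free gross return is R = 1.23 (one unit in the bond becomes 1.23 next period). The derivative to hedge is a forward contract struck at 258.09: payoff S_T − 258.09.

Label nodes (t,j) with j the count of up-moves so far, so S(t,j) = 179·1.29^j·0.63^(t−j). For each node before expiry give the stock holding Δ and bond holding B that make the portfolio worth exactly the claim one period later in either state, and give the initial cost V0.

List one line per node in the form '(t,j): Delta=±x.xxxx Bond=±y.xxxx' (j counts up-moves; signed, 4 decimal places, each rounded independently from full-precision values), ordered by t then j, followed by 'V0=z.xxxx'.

(0,0): Delta=1.0000 Bond=-170.5929
(1,0): Delta=1.0000 Bond=-209.8293
(1,1): Delta=1.0000 Bond=-209.8293
V0=8.4071

No-arbitrage ⇒ martingale measure with p* = (R−d)/(u−d) = 0.9091.
Payoff layer (t=2): V(2,0)=-187.0449, V(2,1)=-112.6167, V(2,2)=39.7839
(1,0): S=112.7700. Δ = (V_up−V_dn)/(S_up−S_dn) = (-112.6167−-187.0449)/(145.4733−71.0451) = 1.0000. V = [p*·-112.6167 + (1−p*)·-187.0449]/1.23 = -97.0593. B = V − Δ·S = -209.8293.
(1,1): S=230.9100. Δ = (V_up−V_dn)/(S_up−S_dn) = (39.7839−-112.6167)/(297.8739−145.4733) = 1.0000. V = [p*·39.7839 + (1−p*)·-112.6167]/1.23 = 21.0807. B = V − Δ·S = -209.8293.
(0,0): S=179.0000. Δ = (V_up−V_dn)/(S_up−S_dn) = (21.0807−-97.0593)/(230.9100−112.7700) = 1.0000. V = [p*·21.0807 + (1−p*)·-97.0593]/1.23 = 8.4071. B = V − Δ·S = -170.5929.
Root portfolio cost Δ·179+B reproduces V0=8.4071.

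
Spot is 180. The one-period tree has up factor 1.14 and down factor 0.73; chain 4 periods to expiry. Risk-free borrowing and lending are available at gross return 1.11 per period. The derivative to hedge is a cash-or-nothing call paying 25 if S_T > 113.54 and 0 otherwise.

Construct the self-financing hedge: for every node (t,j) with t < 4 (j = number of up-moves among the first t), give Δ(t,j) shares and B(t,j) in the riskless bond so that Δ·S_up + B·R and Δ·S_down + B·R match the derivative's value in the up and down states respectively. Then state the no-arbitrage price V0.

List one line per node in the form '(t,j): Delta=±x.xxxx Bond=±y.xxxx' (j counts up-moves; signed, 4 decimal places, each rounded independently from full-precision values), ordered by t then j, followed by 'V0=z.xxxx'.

Under the risk-neutral measure, an up-move has probability p* = (R−d)/(u−d) = 0.9268 and values discount at R = 1.11.
Terminal values V(4,·): V(4,0)=0.0000, V(4,1)=0.0000, V(4,2)=25.0000, V(4,3)=25.0000, V(4,4)=25.0000
(3,0): S=70.0231. Δ = (V_up−V_dn)/(S_up−S_dn) = (0.0000−0.0000)/(79.8263−51.1168) = 0.0000. V = [p*·0.0000 + (1−p*)·0.0000]/1.11 = 0.0000. B = V − Δ·S = 0.0000.
(3,1): S=109.3511. Δ = (V_up−V_dn)/(S_up−S_dn) = (25.0000−0.0000)/(124.6602−79.8263) = 0.5576. V = [p*·25.0000 + (1−p*)·0.0000]/1.11 = 20.8745. B = V − Δ·S = -40.1011.
(3,2): S=170.7674. Δ = (V_up−V_dn)/(S_up−S_dn) = (25.0000−25.0000)/(194.6749−124.6602) = 0.0000. V = [p*·25.0000 + (1−p*)·25.0000]/1.11 = 22.5225. B = V − Δ·S = 22.5225.
(3,3): S=266.6779. Δ = (V_up−V_dn)/(S_up−S_dn) = (25.0000−25.0000)/(304.0128−194.6749) = 0.0000. V = [p*·25.0000 + (1−p*)·25.0000]/1.11 = 22.5225. B = V − Δ·S = 22.5225.
(2,0): S=95.9220. Δ = (V_up−V_dn)/(S_up−S_dn) = (20.8745−0.0000)/(109.3511−70.0231) = 0.5308. V = [p*·20.8745 + (1−p*)·0.0000]/1.11 = 17.4298. B = V − Δ·S = -33.4837.
(2,1): S=149.7960. Δ = (V_up−V_dn)/(S_up−S_dn) = (22.5225−20.8745)/(170.7674−109.3511) = 0.0268. V = [p*·22.5225 + (1−p*)·20.8745]/1.11 = 20.1819. B = V − Δ·S = 16.1624.
(2,2): S=233.9280. Δ = (V_up−V_dn)/(S_up−S_dn) = (22.5225−22.5225)/(266.6779−170.7674) = 0.0000. V = [p*·22.5225 + (1−p*)·22.5225]/1.11 = 20.2906. B = V − Δ·S = 20.2906.
(1,0): S=131.4000. Δ = (V_up−V_dn)/(S_up−S_dn) = (20.1819−17.4298)/(149.7960−95.9220) = 0.0511. V = [p*·20.1819 + (1−p*)·17.4298]/1.11 = 18.0005. B = V − Δ·S = 11.2881.
(1,1): S=205.2000. Δ = (V_up−V_dn)/(S_up−S_dn) = (20.2906−20.1819)/(233.9280−149.7960) = 0.0013. V = [p*·20.2906 + (1−p*)·20.1819]/1.11 = 18.2726. B = V − Δ·S = 18.0077.
(0,0): S=180.0000. Δ = (V_up−V_dn)/(S_up−S_dn) = (18.2726−18.0005)/(205.2000−131.4000) = 0.0037. V = [p*·18.2726 + (1−p*)·18.0005]/1.11 = 16.4439. B = V − Δ·S = 15.7802.
Self-financing check: at every node Δ·S+B equals the discounted successor values.

(0,0): Delta=0.0037 Bond=15.7802
(1,0): Delta=0.0511 Bond=11.2881
(1,1): Delta=0.0013 Bond=18.0077
(2,0): Delta=0.5308 Bond=-33.4837
(2,1): Delta=0.0268 Bond=16.1624
(2,2): Delta=0.0000 Bond=20.2906
(3,0): Delta=0.0000 Bond=0.0000
(3,1): Delta=0.5576 Bond=-40.1011
(3,2): Delta=0.0000 Bond=22.5225
(3,3): Delta=0.0000 Bond=22.5225
V0=16.4439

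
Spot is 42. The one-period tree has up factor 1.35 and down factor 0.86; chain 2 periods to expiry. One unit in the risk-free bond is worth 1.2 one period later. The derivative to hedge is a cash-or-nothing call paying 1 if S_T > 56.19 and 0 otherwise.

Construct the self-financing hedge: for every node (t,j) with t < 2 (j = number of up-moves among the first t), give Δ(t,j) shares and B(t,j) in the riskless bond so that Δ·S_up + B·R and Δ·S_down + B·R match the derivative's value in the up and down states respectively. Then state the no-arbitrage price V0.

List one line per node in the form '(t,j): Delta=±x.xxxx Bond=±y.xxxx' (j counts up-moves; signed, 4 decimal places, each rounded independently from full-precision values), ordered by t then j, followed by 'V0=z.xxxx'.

(0,0): Delta=0.0281 Bond=-0.8457
(1,0): Delta=0.0000 Bond=0.0000
(1,1): Delta=0.0360 Bond=-1.4626
V0=0.3344

Under the risk-neutral measure, an up-move has probability p* = (R−d)/(u−d) = 0.6939 and values discount at R = 1.2.
Terminal values V(2,·): V(2,0)=0.0000, V(2,1)=0.0000, V(2,2)=1.0000
(1,0): S=36.1200. Δ = (V_up−V_dn)/(S_up−S_dn) = (0.0000−0.0000)/(48.7620−31.0632) = 0.0000. V = [p*·0.0000 + (1−p*)·0.0000]/1.2 = 0.0000. B = V − Δ·S = 0.0000.
(1,1): S=56.7000. Δ = (V_up−V_dn)/(S_up−S_dn) = (1.0000−0.0000)/(76.5450−48.7620) = 0.0360. V = [p*·1.0000 + (1−p*)·0.0000]/1.2 = 0.5782. B = V − Δ·S = -1.4626.
(0,0): S=42.0000. Δ = (V_up−V_dn)/(S_up−S_dn) = (0.5782−0.0000)/(56.7000−36.1200) = 0.0281. V = [p*·0.5782 + (1−p*)·0.0000]/1.2 = 0.3344. B = V − Δ·S = -0.8457.
Self-financing check: at every node Δ·S+B equals the discounted successor values.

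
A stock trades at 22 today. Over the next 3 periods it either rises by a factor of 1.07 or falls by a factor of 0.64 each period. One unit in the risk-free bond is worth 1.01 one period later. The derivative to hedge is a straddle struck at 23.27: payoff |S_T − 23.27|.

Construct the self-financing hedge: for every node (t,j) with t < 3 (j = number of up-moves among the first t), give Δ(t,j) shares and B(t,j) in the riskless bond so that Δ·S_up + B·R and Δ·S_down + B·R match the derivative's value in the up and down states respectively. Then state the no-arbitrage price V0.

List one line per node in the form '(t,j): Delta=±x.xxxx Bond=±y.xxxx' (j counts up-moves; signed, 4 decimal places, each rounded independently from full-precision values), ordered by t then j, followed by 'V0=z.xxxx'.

No-arbitrage ⇒ martingale measure with p* = (R−d)/(u−d) = 0.8605.
Payoff layer (t=3): V(3,0)=17.5028, V(3,1)=13.6280, V(3,2)=7.1498, V(3,3)=3.6809
  t=2,j=0: stock 9.0112 → up 9.6420 (V=13.6280), down 5.7672 (V=17.5028). Price 14.0284; hedge Δ=-1.0000, bond B=23.0396.
  t=2,j=1: stock 15.0656 → up 16.1202 (V=7.1498), down 9.6420 (V=13.6280). Price 7.9740; hedge Δ=-1.0000, bond B=23.0396.
  t=2,j=2: stock 25.1878 → up 26.9509 (V=3.6809), down 16.1202 (V=7.1498). Price 4.1237; hedge Δ=-0.3203, bond B=12.1909.
  t=1,j=0: stock 14.0800 → up 15.0656 (V=7.9740), down 9.0112 (V=14.0284). Price 8.7315; hedge Δ=-1.0000, bond B=22.8115.
  t=1,j=1: stock 23.5400 → up 25.1878 (V=4.1237), down 15.0656 (V=7.9740). Price 4.6148; hedge Δ=-0.3804, bond B=13.5689.
  t=0,j=0: stock 22.0000 → up 23.5400 (V=4.6148), down 14.0800 (V=8.7315). Price 5.1379; hedge Δ=-0.4352, bond B=14.7115.
The time-0 hedge costs 5.1379, which is the no-arbitrage price.

(0,0): Delta=-0.4352 Bond=14.7115
(1,0): Delta=-1.0000 Bond=22.8115
(1,1): Delta=-0.3804 Bond=13.5689
(2,0): Delta=-1.0000 Bond=23.0396
(2,1): Delta=-1.0000 Bond=23.0396
(2,2): Delta=-0.3203 Bond=12.1909
V0=5.1379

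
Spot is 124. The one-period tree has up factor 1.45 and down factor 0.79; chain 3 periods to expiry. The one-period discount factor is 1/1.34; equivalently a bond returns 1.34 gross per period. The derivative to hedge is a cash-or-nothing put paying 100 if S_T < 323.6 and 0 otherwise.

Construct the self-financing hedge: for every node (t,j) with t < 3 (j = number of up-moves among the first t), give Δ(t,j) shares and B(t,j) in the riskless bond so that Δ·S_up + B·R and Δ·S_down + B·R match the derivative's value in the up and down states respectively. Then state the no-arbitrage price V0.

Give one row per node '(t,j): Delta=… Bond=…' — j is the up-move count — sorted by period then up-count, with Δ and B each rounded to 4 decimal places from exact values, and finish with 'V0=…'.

(0,0): Delta=-0.4726 Bond=76.1076
(1,0): Delta=0.0000 Bond=55.6917
(1,1): Delta=-0.5241 Bond=111.2427
(2,0): Delta=0.0000 Bond=74.6269
(2,1): Delta=0.0000 Bond=74.6269
(2,2): Delta=-0.5812 Bond=163.9530
V0=17.5095

Since d<R<u, set p* = (R−d)/(u−d) = 0.8333; price each node as the discounted p*-expectation of its children.
At expiry t=3: V(3,0)=100.0000, V(3,1)=100.0000, V(3,2)=100.0000, V(3,3)=0.0000
(2,0): S=77.3884. Δ = (V_up−V_dn)/(S_up−S_dn) = (100.0000−100.0000)/(112.2132−61.1368) = 0.0000. V = [p*·100.0000 + (1−p*)·100.0000]/1.34 = 74.6269. B = V − Δ·S = 74.6269.
(2,1): S=142.0420. Δ = (V_up−V_dn)/(S_up−S_dn) = (100.0000−100.0000)/(205.9609−112.2132) = 0.0000. V = [p*·100.0000 + (1−p*)·100.0000]/1.34 = 74.6269. B = V − Δ·S = 74.6269.
(2,2): S=260.7100. Δ = (V_up−V_dn)/(S_up−S_dn) = (0.0000−100.0000)/(378.0295−205.9609) = -0.5812. V = [p*·0.0000 + (1−p*)·100.0000]/1.34 = 12.4378. B = V − Δ·S = 163.9530.
(1,0): S=97.9600. Δ = (V_up−V_dn)/(S_up−S_dn) = (74.6269−74.6269)/(142.0420−77.3884) = 0.0000. V = [p*·74.6269 + (1−p*)·74.6269]/1.34 = 55.6917. B = V − Δ·S = 55.6917.
(1,1): S=179.8000. Δ = (V_up−V_dn)/(S_up−S_dn) = (12.4378−74.6269)/(260.7100−142.0420) = -0.5241. V = [p*·12.4378 + (1−p*)·74.6269]/1.34 = 17.0169. B = V − Δ·S = 111.2427.
(0,0): S=124.0000. Δ = (V_up−V_dn)/(S_up−S_dn) = (17.0169−55.6917)/(179.8000−97.9600) = -0.4726. V = [p*·17.0169 + (1−p*)·55.6917]/1.34 = 17.5095. B = V − Δ·S = 76.1076.
Root portfolio cost Δ·124+B reproduces V0=17.5095.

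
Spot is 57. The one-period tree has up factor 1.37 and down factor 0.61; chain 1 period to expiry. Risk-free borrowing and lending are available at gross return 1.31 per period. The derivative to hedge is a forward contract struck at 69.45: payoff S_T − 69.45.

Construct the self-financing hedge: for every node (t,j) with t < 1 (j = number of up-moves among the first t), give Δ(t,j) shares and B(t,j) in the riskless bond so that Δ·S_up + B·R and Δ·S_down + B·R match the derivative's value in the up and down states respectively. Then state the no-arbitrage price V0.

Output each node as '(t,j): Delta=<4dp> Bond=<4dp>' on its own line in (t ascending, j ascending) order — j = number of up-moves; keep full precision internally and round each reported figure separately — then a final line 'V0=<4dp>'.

Since d<R<u, set p* = (R−d)/(u−d) = 0.9211; price each node as the discounted p*-expectation of its children.
Terminal values V(1,·): V(1,0)=-34.6800, V(1,1)=8.6400
  t=0,j=0: stock 57.0000 → up 78.0900 (V=8.6400), down 34.7700 (V=-34.6800). Price 3.9847; hedge Δ=1.0000, bond B=-53.0153.
Check: Δ(0,0)·S0 + B(0,0) = 3.9847 = V0.

(0,0): Delta=1.0000 Bond=-53.0153
V0=3.9847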